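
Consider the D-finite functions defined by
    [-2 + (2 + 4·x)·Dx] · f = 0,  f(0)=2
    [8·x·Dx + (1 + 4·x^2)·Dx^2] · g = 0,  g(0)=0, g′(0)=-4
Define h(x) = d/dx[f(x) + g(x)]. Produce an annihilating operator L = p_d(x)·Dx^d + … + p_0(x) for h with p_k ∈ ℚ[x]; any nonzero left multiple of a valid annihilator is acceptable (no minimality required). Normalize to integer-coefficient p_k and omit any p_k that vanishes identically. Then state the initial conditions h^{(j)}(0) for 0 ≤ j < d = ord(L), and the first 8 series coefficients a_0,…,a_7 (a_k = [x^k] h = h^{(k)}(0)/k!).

L = (-8 - 40·x + 96·x^2 + 96·x^3) + (-11 - 32·x + 40·x^2 + 384·x^3 + 336·x^4)·Dx + (-1 + 6·x + 24·x^2 + 48·x^3 + 112·x^4 + 96·x^5)·Dx^2  (order 2).
h: a_k = -2, -2, 19, -5, -221/4, -63/4, 2279/8, -429/8, …
ICs: h(0) = -2, h′(0) = -2.

f: a_k = 2, 2, -1, 1, -5/4, 7/4, -21/8, 33/8, …
g: a_k = 0, -4, 0, 16/3, 0, -64/5, 0, 256/7, …
Sum ⇒ L₀ = lclm(L_f,L_g) in ℚ(x)⟨Dx⟩.
h₀' ⇒ L via d/dx closure of L₀.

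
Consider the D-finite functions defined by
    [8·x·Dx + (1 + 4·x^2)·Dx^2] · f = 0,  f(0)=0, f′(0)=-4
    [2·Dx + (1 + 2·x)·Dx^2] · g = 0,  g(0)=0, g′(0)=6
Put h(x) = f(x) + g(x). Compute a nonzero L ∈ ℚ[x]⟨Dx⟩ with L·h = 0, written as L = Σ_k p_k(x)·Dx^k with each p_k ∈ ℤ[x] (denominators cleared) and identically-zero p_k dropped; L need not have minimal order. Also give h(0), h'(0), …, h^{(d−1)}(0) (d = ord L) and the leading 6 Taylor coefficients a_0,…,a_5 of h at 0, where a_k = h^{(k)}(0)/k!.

f: a_k = 0, -4, 0, 16/3, 0, -64/5, …
g: a_k = 0, 6, -6, 8, -12, 96/5, …
L₀ := lclm(L_f,L_g); ord L₀ ≤ 2+2.
L = (-8 - 48·x + 96·x^2 + 64·x^3)·Dx + (-8 - 16·x + 192·x^3 + 128·x^4)·Dx^2 + (-1 + 2·x + 8·x^2 + 16·x^3 + 48·x^4 + 32·x^5)·Dx^3  (order 3).
h: a_k = 0, 2, -6, 40/3, -12, 32/5, …
ICs: h(0) = 0, h′(0) = 2, h′′(0) = -12.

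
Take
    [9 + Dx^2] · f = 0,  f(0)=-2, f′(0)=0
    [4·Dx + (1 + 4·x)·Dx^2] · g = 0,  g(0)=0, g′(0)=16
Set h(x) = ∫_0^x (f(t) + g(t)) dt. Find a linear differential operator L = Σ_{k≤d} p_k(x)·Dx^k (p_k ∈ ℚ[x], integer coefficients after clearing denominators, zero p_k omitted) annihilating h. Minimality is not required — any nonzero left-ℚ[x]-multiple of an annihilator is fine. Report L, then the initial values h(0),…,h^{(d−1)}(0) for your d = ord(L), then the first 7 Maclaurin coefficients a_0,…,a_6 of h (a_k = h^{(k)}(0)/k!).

f: a_k = -2, 0, 9, 0, -27/4, 0, 81/40, …
g: a_k = 0, 16, -32, 256/3, -256, 4096/5, -8192/3, …
f+g: L₀ = lclm(L_f,L_g), ord ≤ 2+2.
h=∫₀ˣh₀: take L = L₀·Dx.
L = (3780 + 2592·x + 5184·x^2)·Dx^2 + (369 + 2124·x + 3888·x^2 + 5184·x^3)·Dx^3 + (420 + 288·x + 576·x^2)·Dx^4 + (41 + 236·x + 432·x^2 + 576·x^3)·Dx^5  (order 5).
h: a_k = 0, -2, 8, -23/3, 64/3, -1051/20, 2048/15, …
ICs: h(0) = 0, h′(0) = -2, h′′(0) = 16, h′′′(0) = -46, h′′′′(0) = 512.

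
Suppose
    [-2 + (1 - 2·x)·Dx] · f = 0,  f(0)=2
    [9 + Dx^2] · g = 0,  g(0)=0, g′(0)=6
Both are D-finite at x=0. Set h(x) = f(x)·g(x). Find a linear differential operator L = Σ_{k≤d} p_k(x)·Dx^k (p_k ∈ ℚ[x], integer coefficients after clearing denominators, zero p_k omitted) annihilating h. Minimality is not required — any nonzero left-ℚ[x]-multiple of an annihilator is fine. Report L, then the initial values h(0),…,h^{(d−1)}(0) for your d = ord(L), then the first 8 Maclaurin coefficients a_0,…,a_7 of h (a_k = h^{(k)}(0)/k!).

L = (-9 + 18·x) + 4·Dx + (-1 + 2·x)·Dx^2  (order 2).
h: a_k = 0, 12, 24, 30, 60, 1281/10, 1281/5, 71493/140, …
ICs: h(0) = 0, h′(0) = 12.

f: a_k = 2, 4, 8, 16, 32, 64, 128, 256, …
g: a_k = 0, 6, 0, -9, 0, 81/20, 0, -243/280, …
h₀=f·g: eliminate ⇒ L₀, order ≤ 1·2.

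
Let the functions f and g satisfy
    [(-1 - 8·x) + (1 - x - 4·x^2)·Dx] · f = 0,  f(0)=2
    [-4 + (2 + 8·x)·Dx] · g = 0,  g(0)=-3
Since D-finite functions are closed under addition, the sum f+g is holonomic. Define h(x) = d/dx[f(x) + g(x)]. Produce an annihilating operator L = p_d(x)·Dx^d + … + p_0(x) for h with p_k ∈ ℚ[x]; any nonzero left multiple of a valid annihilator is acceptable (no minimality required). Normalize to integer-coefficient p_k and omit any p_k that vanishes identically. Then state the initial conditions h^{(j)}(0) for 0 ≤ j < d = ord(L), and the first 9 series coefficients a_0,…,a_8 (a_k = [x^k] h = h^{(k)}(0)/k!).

f: a_k = 2, 2, 10, 18, 58, 130, 362, 882, 2330, …
g: a_k = -3, -6, 6, -12, 30, -84, 252, -792, 2574, …
Weyl lclm of L_f,L_g ⇒ L₀ (ord ≤ 2).
h=h₀': d/dx-closure on L₀ ⇒ L.
L = (-114 - 780·x - 2688·x^2 - 2688·x^3 - 3840·x^4) + (-21 - 420·x - 2778·x^2 - 7200·x^3 - 10272·x^4 - 11520·x^5)·Dx + (6 + 57·x + 153·x^2 + 4·x^3 - 816·x^4 - 2624·x^5 - 2560·x^6)·Dx^2  (order 2).
h: a_k = -4, 32, 18, 352, 230, 3684, 630, 39232, -24498, …
ICs: h(0) = -4, h′(0) = 32.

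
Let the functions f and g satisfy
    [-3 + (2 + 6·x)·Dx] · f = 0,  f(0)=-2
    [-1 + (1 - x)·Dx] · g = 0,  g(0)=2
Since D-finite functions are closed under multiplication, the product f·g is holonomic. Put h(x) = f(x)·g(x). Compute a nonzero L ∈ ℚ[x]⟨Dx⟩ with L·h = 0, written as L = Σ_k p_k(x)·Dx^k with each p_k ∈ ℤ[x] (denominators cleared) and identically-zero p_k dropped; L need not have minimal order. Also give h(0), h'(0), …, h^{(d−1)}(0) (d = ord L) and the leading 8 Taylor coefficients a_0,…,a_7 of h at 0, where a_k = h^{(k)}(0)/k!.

f: a_k = -2, -3, 9/4, -27/8, 405/64, -1701/128, 15309/512, -72171/1024, …
g: a_k = 2, 2, 2, 2, 2, 2, 2, 2, …
Sym-product of L_f,L_g gives L₀ (≤ ord 1).
L = (5 + 3·x) + (-2 - 4·x + 6·x^2)·Dx  (order 1).
h: a_k = -4, -10, -11/2, -49/4, 13/32, -1675/64, 8609/256, -54953/512, …
ICs: h(0) = -4.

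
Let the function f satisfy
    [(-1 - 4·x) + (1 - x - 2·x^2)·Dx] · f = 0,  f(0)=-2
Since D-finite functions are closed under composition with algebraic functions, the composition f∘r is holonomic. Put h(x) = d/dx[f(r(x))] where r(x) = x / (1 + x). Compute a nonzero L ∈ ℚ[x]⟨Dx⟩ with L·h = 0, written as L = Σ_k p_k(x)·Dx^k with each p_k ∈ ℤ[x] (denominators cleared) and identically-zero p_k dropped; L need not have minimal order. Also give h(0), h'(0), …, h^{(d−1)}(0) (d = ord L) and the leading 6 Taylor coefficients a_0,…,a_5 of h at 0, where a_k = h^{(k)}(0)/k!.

f: a_k = -2, -2, -6, -10, -22, -42, …
Change of var in L_f (x↦r) gives L₀.
Derive L from L₀ (diff closure).
L = (4 + 12·x + 36·x^2 + 20·x^3) + (-1 - 7·x - 9·x^2 + 7·x^3 + 10·x^4)·Dx  (order 1).
h: a_k = -2, -8, 0, -32, 40, -144, …
ICs: h(0) = -2.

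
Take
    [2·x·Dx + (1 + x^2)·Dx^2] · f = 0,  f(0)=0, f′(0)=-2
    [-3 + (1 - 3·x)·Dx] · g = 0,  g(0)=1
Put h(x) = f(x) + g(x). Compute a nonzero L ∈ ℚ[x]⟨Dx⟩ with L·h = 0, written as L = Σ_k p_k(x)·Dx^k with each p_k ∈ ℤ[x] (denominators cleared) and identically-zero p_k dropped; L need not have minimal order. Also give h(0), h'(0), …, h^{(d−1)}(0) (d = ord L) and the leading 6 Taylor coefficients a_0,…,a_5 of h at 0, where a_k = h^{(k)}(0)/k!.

L = (6 - 72·x - 18·x^2)·Dx + (-28 + 6·x - 60·x^2 - 18·x^3)·Dx^2 + (3 - 8·x - 8·x^3 - 3·x^4)·Dx^3  (order 3).
h: a_k = 1, 1, 9, 83/3, 81, 1213/5, …
ICs: h(0) = 1, h′(0) = 1, h′′(0) = 18.

f: a_k = 0, -2, 0, 2/3, 0, -2/5, …
g: a_k = 1, 3, 9, 27, 81, 243, …
Weyl lclm of L_f,L_g ⇒ L₀ (ord ≤ 3).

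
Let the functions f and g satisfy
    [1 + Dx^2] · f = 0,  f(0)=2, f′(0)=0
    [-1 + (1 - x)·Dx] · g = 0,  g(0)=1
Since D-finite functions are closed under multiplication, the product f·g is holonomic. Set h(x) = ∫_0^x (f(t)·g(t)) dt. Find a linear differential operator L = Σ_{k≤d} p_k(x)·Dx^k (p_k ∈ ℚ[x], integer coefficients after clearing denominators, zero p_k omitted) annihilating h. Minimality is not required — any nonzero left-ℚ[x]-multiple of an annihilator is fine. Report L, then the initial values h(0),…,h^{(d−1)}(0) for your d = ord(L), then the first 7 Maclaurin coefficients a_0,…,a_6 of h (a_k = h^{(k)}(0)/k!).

L = (-1 + x)·Dx + 2·Dx^2 + (-1 + x)·Dx^3  (order 3).
h: a_k = 0, 2, 1, 1/3, 1/4, 13/60, 13/72, …
ICs: h(0) = 0, h′(0) = 2, h′′(0) = 2.

f: a_k = 2, 0, -1, 0, 1/12, 0, -1/360, …
g: a_k = 1, 1, 1, 1, 1, 1, 1, …
h₀=f·g: eliminate ⇒ L₀, order ≤ 2·1.
h=∫h₀ ⇒ L = L₀·Dx.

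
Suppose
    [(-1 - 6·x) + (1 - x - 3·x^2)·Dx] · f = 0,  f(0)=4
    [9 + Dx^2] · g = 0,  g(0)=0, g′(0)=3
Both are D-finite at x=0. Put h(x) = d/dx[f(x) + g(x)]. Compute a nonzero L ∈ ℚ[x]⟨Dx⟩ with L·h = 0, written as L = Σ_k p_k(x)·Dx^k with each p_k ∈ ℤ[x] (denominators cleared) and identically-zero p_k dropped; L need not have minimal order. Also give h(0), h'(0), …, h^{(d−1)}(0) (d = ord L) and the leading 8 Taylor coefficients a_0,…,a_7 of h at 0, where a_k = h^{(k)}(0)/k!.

L = (1584 + 7614·x + 25326·x^2 + 15390·x^3 + 26730·x^4 + 13122·x^5 + 13122·x^6) + (-153 - 819·x + 918·x^2 + 2133·x^3 + 1620·x^4 + 3645·x^5 + 5103·x^6 + 4374·x^7)·Dx + (176 + 846·x + 2814·x^2 + 1710·x^3 + 2970·x^4 + 1458·x^5 + 1458·x^6)·Dx^2 + (-17 - 91·x + 102·x^2 + 237·x^3 + 180·x^4 + 405·x^5 + 567·x^6 + 486·x^7)·Dx^3  (order 3).
h: a_k = 7, 32, 141/2, 304, 6481/8, 2328, 485837/80, 16256, …
ICs: h(0) = 7, h′(0) = 32, h′′(0) = 141.

f: a_k = 4, 4, 16, 28, 76, 160, 388, 868, …
g: a_k = 0, 3, 0, -9/2, 0, 81/40, 0, -243/560, …
Weyl lclm of L_f,L_g ⇒ L₀ (ord ≤ 3).
Differentiate: ansatz ord ≤ ord L₀ ⇒ L.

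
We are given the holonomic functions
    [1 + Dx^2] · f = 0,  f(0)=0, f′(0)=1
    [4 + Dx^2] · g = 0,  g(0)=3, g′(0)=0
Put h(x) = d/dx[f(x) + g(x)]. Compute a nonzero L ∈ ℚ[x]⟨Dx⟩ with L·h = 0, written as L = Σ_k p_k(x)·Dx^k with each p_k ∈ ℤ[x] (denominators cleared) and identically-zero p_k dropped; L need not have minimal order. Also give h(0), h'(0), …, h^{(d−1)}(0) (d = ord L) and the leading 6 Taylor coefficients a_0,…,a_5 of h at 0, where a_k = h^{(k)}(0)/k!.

L = 4 + 5·Dx^2 + Dx^4  (order 4).
h: a_k = 1, -12, -1/2, 8, 1/24, -8/5, …
ICs: h(0) = 1, h′(0) = -12, h′′(0) = -1, h′′′(0) = 48.

f: a_k = 0, 1, 0, -1/6, 0, 1/120, …
g: a_k = 3, 0, -6, 0, 2, 0, …
Sum ⇒ L₀ = lclm(L_f,L_g) in ℚ(x)⟨Dx⟩.
h=h₀': d/dx-closure on L₀ ⇒ L.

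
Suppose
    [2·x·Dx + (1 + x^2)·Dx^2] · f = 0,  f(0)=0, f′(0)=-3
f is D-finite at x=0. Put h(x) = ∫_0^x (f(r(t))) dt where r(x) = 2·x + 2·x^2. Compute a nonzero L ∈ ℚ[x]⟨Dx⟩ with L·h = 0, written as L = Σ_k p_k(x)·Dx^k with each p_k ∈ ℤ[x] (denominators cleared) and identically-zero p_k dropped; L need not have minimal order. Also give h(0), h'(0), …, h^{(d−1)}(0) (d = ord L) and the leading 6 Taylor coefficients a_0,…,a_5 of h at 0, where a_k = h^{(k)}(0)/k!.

L = (-2 + 8·x + 32·x^2 + 48·x^3 + 24·x^4)·Dx^2 + (1 + 2·x + 4·x^2 + 16·x^3 + 20·x^4 + 8·x^5)·Dx^3  (order 3).
h: a_k = 0, 0, -3, -2, 2, 24/5, …
ICs: h(0) = 0, h′(0) = 0, h′′(0) = -6.

f: a_k = 0, -3, 0, 1, 0, -3/5, …
Substitute x→r, Dx→(1/r')Dx; clear ⇒ L₀.
Integrate: L := L₀·Dx.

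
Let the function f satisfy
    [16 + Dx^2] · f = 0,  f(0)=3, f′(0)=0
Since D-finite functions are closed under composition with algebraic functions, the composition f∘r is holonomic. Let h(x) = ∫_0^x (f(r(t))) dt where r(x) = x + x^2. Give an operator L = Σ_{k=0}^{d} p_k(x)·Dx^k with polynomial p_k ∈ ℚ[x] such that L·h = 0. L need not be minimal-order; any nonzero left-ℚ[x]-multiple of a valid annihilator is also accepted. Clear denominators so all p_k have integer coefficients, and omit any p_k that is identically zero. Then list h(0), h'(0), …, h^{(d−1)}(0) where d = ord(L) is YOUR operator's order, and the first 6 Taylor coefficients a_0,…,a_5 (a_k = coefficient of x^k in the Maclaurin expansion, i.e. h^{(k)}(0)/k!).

f: a_k = 3, 0, -24, 0, 32, 0, …
Change of var in L_f (x↦r) gives L₀.
h=∫h₀ ⇒ L = L₀·Dx.
L = (16 + 96·x + 192·x^2 + 128·x^3)·Dx - 2·Dx^2 + (1 + 2·x)·Dx^3  (order 3).
h: a_k = 0, 3, 0, -8, -12, 8/5, …
ICs: h(0) = 0, h′(0) = 3, h′′(0) = 0.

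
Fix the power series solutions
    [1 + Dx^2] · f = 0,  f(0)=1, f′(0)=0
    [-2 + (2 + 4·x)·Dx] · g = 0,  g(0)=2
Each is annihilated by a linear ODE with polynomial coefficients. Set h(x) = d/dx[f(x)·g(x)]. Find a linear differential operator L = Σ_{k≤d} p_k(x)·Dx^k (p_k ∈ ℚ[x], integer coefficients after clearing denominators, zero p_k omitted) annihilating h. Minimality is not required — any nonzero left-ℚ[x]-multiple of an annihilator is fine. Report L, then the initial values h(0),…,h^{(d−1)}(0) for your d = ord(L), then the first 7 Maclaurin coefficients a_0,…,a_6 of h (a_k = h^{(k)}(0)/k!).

L = (2 + 12·x + 16·x^2 + 8·x^3 + 4·x^4) + (1 - 6·x^2 - 4·x^3)·Dx + (1 + 5·x + 9·x^2 + 8·x^3 + 4·x^4)·Dx^2  (order 2).
h: a_k = 2, -4, 0, -8/3, 20/3, -184/15, 1036/45, …
ICs: h(0) = 2, h′(0) = -4.

f: a_k = 1, 0, -1/2, 0, 1/24, 0, -1/720, …
g: a_k = 2, 2, -1, 1, -5/4, 7/4, -21/8, …
Product ⇒ symmetric product L₀, ord ≤ 2.
h₀' ⇒ L via d/dx closure of L₀.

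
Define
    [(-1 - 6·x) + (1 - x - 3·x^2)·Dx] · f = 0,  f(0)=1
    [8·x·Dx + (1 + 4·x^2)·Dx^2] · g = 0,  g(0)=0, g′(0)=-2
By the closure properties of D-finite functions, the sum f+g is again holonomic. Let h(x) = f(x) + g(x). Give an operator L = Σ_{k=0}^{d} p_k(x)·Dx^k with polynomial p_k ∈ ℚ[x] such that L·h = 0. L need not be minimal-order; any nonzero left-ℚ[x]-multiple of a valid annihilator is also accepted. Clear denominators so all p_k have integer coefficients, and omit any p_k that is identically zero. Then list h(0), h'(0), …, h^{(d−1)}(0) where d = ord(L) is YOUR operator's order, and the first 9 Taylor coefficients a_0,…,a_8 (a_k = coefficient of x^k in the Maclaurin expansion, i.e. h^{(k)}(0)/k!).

L = (-32 + 128·x + 1488·x^2 + 2880·x^3 + 8424·x^4 + 2592·x^6)·Dx + (25 + 160·x + 214·x^2 + 1188·x^3 + 2628·x^4 + 6264·x^5 + 432·x^6 + 2592·x^7)·Dx^2 + (-4 - 9·x - 54·x^2 + 66·x^3 + x^4 + 444·x^5 + 720·x^6 + 144·x^7 + 432·x^8)·Dx^3  (order 3).
h: a_k = 1, -1, 4, 29/3, 19, 168/5, 97, 1647/7, 508, …
ICs: h(0) = 1, h′(0) = -1, h′′(0) = 8.

f: a_k = 1, 1, 4, 7, 19, 40, 97, 217, 508, …
g: a_k = 0, -2, 0, 8/3, 0, -32/5, 0, 128/7, 0, …
L₀ := lclm(L_f,L_g); ord L₀ ≤ 1+2.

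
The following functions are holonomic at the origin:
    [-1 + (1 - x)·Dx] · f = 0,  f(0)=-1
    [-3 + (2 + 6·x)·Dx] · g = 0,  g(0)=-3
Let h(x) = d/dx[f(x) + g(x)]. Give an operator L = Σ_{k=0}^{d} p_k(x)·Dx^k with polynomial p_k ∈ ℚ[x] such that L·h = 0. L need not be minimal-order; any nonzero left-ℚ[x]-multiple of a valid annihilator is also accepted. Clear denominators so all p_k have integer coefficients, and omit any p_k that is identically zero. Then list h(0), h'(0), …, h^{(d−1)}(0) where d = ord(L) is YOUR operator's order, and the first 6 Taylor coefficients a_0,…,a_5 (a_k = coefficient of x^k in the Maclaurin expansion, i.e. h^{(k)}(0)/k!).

L = (-90 - 54·x) + (3 - 198·x - 189·x^2)·Dx + (14 + 46·x - 6·x^2 - 54·x^3)·Dx^2  (order 2).
h: a_k = -11/2, 19/4, -291/16, 1087/32, -26795/256, 134709/512, …
ICs: h(0) = -11/2, h′(0) = 19/4.

f: a_k = -1, -1, -1, -1, -1, -1, …
g: a_k = -3, -9/2, 27/8, -81/16, 1215/128, -5103/256, …
Sum ⇒ L₀ = lclm(L_f,L_g) in ℚ(x)⟨Dx⟩.
h₀' ⇒ L via d/dx closure of L₀.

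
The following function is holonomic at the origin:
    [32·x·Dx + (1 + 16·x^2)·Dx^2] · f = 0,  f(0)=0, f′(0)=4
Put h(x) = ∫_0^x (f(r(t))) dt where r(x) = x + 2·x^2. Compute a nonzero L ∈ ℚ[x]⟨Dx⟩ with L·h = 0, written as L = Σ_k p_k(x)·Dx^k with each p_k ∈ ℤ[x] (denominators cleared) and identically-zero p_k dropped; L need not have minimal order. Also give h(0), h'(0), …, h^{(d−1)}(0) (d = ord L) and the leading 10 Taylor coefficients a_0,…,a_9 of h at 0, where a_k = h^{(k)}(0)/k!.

f: a_k = 0, 4, 0, -64/3, 0, 1024/5, 0, -16384/7, 0, 262144/9, …
Change of var in L_f (x↦r) gives L₀.
∫: right-multiply L₀ by Dx.
L = (-4 + 32·x + 256·x^2 + 768·x^3 + 768·x^4)·Dx^2 + (1 + 4·x + 16·x^2 + 128·x^3 + 320·x^4 + 256·x^5)·Dx^3  (order 3).
h: a_k = 0, 0, 2, 8/3, -16/3, -128/5, -128/15, 5632/21, 5120/7, -16384/9, …
ICs: h(0) = 0, h′(0) = 0, h′′(0) = 4.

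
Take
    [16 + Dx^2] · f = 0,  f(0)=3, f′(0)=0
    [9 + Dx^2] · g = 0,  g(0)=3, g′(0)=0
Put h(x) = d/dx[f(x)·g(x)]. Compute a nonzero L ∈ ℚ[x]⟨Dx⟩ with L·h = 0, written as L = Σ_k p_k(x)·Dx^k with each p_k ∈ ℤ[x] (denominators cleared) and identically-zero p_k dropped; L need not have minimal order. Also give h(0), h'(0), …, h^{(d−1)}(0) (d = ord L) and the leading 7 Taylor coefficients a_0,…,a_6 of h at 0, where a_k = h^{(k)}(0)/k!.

f: a_k = 3, 0, -24, 0, 32, 0, -256/15, …
g: a_k = 3, 0, -27/2, 0, 81/8, 0, -243/80, …
h₀=f·g: eliminate ⇒ L₀, order ≤ 2·2.
h=h₀': d/dx-closure on L₀ ⇒ L.
L = 49 + 50·Dx^2 + Dx^4  (order 4).
h: a_k = 0, -225, 0, 3603/2, 0, -35295/8, 0, …
ICs: h(0) = 0, h′(0) = -225, h′′(0) = 0, h′′′(0) = 10809.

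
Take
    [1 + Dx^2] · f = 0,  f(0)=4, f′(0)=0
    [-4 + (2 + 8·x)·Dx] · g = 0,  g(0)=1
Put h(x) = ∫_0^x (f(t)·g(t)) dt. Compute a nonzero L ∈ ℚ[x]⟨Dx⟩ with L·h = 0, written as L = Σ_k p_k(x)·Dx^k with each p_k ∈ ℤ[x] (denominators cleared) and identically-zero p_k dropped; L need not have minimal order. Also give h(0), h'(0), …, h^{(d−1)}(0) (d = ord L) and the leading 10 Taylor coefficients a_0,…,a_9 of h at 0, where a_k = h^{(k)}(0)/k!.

L = (13 + 8·x + 16·x^2)·Dx + (-4 - 16·x)·Dx^2 + (1 + 8·x + 16·x^2)·Dx^3  (order 3).
h: a_k = 0, 4, 4, -10/3, 3, -43/6, 313/18, -56941/1260, 90059/720, -32917807/90720, …
ICs: h(0) = 0, h′(0) = 4, h′′(0) = 8.

f: a_k = 4, 0, -2, 0, 1/6, 0, -1/180, 0, 1/10080, 0, …
g: a_k = 1, 2, -2, 4, -10, 28, -84, 264, -858, 2860, …
L₀ := L_f ⊗_s L_g (sym. prod.), ord ≤ 2.
h=∫h₀ ⇒ L = L₀·Dx.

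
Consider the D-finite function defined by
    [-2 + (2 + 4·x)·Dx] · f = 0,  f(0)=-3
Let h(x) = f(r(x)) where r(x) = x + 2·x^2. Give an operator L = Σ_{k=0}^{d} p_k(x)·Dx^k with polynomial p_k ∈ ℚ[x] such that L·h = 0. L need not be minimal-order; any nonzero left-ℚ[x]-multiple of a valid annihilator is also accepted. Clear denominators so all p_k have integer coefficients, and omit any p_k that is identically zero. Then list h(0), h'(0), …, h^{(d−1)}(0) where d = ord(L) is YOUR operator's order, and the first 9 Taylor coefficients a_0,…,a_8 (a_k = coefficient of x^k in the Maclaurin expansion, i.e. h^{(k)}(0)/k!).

f: a_k = -3, -3, 3/2, -3/2, 15/8, -21/8, 63/16, -99/16, 1287/128, …
L₀ from L_f via x↦r, Dx↦r'^{-1}Dx.
L = (-1 - 4·x) + (1 + 2·x + 4·x^2)·Dx  (order 1).
h: a_k = -3, -3, -9/2, 9/2, -9/8, -45/8, 171/16, -63/16, -2601/128, …
ICs: h(0) = -3.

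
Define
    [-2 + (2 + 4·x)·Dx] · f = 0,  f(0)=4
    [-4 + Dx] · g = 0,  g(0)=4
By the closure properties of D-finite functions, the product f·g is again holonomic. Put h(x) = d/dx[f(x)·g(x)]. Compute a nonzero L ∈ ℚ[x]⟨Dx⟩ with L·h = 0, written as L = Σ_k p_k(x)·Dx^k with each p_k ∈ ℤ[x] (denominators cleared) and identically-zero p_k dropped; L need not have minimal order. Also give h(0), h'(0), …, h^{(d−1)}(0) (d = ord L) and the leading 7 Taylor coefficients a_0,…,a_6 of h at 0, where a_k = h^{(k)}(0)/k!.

f: a_k = 4, 4, -2, 2, -5/2, 7/2, -21/4, …
g: a_k = 4, 16, 32, 128/3, 128/3, 512/15, 1024/45, …
Product ⇒ symmetric product L₀, ord ≤ 1.
Derive L from L₀ (diff closure).
L = (23 + 80·x + 64·x^2) + (-5 - 18·x - 16·x^2)·Dx  (order 1).
h: a_k = 80, 368, 824, 3592/3, 3898/3, 3286/3, 36047/45, …
ICs: h(0) = 80.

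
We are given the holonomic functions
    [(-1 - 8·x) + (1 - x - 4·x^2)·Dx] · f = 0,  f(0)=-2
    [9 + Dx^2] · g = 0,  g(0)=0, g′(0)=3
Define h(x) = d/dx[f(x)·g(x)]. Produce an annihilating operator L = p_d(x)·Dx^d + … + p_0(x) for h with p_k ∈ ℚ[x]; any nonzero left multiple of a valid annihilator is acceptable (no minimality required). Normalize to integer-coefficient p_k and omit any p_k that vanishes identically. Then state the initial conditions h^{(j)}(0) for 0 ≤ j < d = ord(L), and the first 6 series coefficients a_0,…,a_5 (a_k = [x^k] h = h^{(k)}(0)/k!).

f: a_k = -2, -2, -10, -18, -58, -130, …
g: a_k = 0, 3, 0, -9/2, 0, 81/40, …
Product ⇒ symmetric product L₀, ord ≤ 2.
h₀' ⇒ L via d/dx closure of L₀.
L = (-33 - 162·x - 567·x^2 + 648·x^3 + 1296·x^4) + (6 + 66·x + 216·x^2 + 576·x^3)·Dx + (1 - 10·x - 31·x^2 + 72·x^3 + 144·x^4)·Dx^2  (order 2).
h: a_k = -6, -12, -63, -180, -2661/4, -18783/10, …
ICs: h(0) = -6, h′(0) = -12.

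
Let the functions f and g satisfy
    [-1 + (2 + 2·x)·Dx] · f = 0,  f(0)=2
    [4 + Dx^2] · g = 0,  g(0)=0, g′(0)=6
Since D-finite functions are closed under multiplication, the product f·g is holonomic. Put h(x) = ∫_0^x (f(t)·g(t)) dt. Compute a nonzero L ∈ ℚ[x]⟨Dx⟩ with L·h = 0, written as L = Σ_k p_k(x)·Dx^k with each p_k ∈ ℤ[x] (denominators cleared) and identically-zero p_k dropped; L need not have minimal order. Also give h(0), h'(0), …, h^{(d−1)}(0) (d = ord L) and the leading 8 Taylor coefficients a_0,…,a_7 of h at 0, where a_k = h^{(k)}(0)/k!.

L = (19 + 32·x + 16·x^2)·Dx + (-4 - 4·x)·Dx^2 + (4 + 8·x + 4·x^2)·Dx^3  (order 3).
h: a_k = 0, 0, 6, 2, -19/8, -13/20, 341/960, 201/2240, …
ICs: h(0) = 0, h′(0) = 0, h′′(0) = 12.

f: a_k = 2, 1, -1/4, 1/8, -5/64, 7/128, -21/512, 33/1024, …
g: a_k = 0, 6, 0, -4, 0, 4/5, 0, -8/105, …
Sym-product of L_f,L_g gives L₀ (≤ ord 2).
h=∫h₀ ⇒ L = L₀·Dx.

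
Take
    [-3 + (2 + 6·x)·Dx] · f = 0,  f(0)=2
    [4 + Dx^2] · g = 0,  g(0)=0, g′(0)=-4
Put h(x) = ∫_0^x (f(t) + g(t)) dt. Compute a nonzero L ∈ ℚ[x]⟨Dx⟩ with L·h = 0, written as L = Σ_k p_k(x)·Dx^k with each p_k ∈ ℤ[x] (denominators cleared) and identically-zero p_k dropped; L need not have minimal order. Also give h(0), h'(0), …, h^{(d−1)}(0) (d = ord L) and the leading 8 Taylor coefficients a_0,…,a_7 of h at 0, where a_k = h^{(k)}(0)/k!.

f: a_k = 2, 3, -9/4, 27/8, -405/64, 1701/128, -15309/512, 72171/1024, …
g: a_k = 0, -4, 0, 8/3, 0, -8/15, 0, 16/315, …
h₀=f+g: left-lcm gives L₀, ord ≤ 3.
h=∫h₀ ⇒ L = L₀·Dx.
L = (-516 - 1152·x - 1728·x^2)·Dx + (56 + 936·x + 3456·x^2 + 3456·x^3)·Dx^2 + (-129 - 288·x - 432·x^2)·Dx^3 + (14 + 234·x + 864·x^2 + 864·x^3)·Dx^4  (order 4).
h: a_k = 0, 2, -1/2, -3/4, 145/96, -81/64, 24491/11520, -2187/512, …
ICs: h(0) = 0, h′(0) = 2, h′′(0) = -1, h′′′(0) = -9/2.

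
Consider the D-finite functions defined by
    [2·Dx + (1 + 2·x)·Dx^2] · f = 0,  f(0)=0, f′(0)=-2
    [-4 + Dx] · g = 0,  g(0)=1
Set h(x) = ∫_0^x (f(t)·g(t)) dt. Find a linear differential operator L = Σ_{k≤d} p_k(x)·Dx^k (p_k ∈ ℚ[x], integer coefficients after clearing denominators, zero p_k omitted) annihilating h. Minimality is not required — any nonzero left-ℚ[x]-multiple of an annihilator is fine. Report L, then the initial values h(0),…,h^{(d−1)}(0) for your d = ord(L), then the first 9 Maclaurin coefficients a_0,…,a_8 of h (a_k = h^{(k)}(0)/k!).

L = (8 + 32·x)·Dx + (-6 - 16·x)·Dx^2 + (1 + 2·x)·Dx^3  (order 3).
h: a_k = 0, 0, -1, -2, -8/3, -12/5, -88/45, -64/63, -272/315, …
ICs: h(0) = 0, h′(0) = 0, h′′(0) = -2.

f: a_k = 0, -2, 2, -8/3, 4, -32/5, 32/3, -128/7, 32, …
g: a_k = 1, 4, 8, 32/3, 32/3, 128/15, 256/45, 1024/315, 512/315, …
Product ⇒ symmetric product L₀, ord ≤ 2.
h=∫₀ˣh₀: take L = L₀·Dx.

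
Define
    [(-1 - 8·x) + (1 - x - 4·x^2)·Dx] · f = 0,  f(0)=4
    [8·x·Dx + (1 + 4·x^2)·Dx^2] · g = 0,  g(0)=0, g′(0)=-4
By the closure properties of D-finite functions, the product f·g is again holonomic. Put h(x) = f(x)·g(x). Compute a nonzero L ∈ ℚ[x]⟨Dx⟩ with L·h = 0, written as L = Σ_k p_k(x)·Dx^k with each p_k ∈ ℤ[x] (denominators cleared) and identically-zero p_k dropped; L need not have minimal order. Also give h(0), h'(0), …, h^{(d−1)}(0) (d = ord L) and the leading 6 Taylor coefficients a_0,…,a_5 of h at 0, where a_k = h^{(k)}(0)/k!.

f: a_k = 4, 4, 20, 36, 116, 260, …
g: a_k = 0, -4, 0, 16/3, 0, -64/5, …
Sym-product of L_f,L_g gives L₀ (≤ ord 2).
L = (8 + 8·x + 96·x^2) + (2 + 8·x + 16·x^2 + 96·x^3)·Dx + (-1 + x + 4·x^3 + 16·x^4)·Dx^2  (order 2).
h: a_k = 0, -16, -16, -176/3, -368/3, -6128/15, …
ICs: h(0) = 0, h′(0) = -16.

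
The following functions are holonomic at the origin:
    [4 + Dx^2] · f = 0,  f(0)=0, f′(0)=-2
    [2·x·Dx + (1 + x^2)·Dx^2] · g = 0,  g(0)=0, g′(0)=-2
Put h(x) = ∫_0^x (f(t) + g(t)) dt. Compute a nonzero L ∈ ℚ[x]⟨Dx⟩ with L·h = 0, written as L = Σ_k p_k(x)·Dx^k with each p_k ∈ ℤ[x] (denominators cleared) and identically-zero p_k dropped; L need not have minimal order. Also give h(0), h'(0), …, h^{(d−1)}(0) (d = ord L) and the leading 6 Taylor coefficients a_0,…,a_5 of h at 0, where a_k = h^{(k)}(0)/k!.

L = (-32·x + 80·x^3 + 16·x^5)·Dx^2 + (4 + 32·x^2 + 36·x^4 + 8·x^6)·Dx^3 + (-8·x + 20·x^3 + 4·x^5)·Dx^4 + (1 + 8·x^2 + 9·x^4 + 2·x^6)·Dx^5  (order 5).
h: a_k = 0, 0, -2, 0, 1/2, 0, …
ICs: h(0) = 0, h′(0) = 0, h′′(0) = -4, h′′′(0) = 0, h′′′′(0) = 12.

f: a_k = 0, -2, 0, 4/3, 0, -4/15, …
g: a_k = 0, -2, 0, 2/3, 0, -2/5, …
L₀ := lclm(L_f,L_g); ord L₀ ≤ 2+2.
Integrate: L := L₀·Dx.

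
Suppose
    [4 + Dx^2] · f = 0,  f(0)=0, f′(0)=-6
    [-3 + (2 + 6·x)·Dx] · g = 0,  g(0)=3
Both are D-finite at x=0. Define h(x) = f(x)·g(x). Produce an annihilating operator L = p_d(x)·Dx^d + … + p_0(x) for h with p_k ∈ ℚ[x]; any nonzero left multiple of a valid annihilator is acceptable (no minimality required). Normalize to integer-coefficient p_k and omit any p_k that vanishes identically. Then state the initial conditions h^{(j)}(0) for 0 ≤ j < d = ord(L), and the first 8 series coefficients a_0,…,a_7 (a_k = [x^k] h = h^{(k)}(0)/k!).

f: a_k = 0, -6, 0, 4, 0, -4/5, 0, 8/105, …
g: a_k = 3, 9/2, -27/8, 81/16, -1215/128, 5103/256, -45927/1024, 216513/2048, …
h₀=f·g: eliminate ⇒ L₀, order ≤ 2·1.
L = (43 + 96·x + 144·x^2) + (-12 - 36·x)·Dx + (4 + 24·x + 36·x^2)·Dx^2  (order 2).
h: a_k = 0, -18, -27, 129/4, -99/8, 13137/320, -65889/640, 838883/3584, …
ICs: h(0) = 0, h′(0) = -18.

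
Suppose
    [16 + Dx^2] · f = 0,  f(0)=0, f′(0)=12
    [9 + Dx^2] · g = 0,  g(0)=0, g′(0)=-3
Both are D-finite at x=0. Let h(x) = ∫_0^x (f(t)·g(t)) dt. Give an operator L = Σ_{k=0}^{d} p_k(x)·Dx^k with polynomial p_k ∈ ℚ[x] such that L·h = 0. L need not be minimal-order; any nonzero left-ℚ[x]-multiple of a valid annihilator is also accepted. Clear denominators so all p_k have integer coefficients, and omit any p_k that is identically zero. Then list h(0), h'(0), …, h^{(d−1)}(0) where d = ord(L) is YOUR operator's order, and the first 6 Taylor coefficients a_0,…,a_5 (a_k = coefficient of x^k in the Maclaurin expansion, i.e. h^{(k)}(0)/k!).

f: a_k = 0, 12, 0, -32, 0, 128/5, …
g: a_k = 0, -3, 0, 9/2, 0, -81/40, …
Sym-product of L_f,L_g gives L₀ (≤ ord 4).
h=∫₀ˣh₀: take L = L₀·Dx.
L = 49·Dx + 50·Dx^3 + Dx^5  (order 5).
h: a_k = 0, 0, 0, -12, 0, 30, …
ICs: h(0) = 0, h′(0) = 0, h′′(0) = 0, h′′′(0) = -72, h′′′′(0) = 0.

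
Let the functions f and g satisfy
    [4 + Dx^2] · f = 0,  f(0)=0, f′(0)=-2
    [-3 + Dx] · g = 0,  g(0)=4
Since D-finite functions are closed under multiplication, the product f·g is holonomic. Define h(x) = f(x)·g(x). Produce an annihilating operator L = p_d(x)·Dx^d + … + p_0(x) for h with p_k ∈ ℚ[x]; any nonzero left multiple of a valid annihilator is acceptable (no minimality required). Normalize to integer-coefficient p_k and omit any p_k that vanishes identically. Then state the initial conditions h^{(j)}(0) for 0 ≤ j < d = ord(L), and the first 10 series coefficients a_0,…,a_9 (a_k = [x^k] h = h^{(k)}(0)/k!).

f: a_k = 0, -2, 0, 4/3, 0, -4/15, 0, 8/315, 0, -4/2835, …
g: a_k = 4, 12, 18, 18, 27/2, 81/10, 81/20, 243/140, 729/1120, 243/1120, …
h₀=f·g: eliminate ⇒ L₀, order ≤ 2·1.
L = 13 - 6·Dx + Dx^2  (order 2).
h: a_k = 0, -8, -24, -92/3, -20, -61/15, 23/5, 3277/630, 17/6, 43079/45360, …
ICs: h(0) = 0, h′(0) = -8.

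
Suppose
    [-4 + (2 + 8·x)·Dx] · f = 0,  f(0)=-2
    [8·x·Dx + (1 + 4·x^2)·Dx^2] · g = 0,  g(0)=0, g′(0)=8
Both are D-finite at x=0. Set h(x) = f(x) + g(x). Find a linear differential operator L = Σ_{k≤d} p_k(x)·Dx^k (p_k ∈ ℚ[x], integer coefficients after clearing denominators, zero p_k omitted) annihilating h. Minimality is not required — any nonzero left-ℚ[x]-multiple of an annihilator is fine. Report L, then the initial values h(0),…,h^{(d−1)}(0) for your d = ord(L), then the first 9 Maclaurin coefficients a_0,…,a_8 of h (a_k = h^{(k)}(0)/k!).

L = (-8 - 80·x + 96·x^2 + 192·x^3)·Dx + (-10 - 32·x - 64·x^2 + 384·x^3 + 672·x^4)·Dx^2 + (-1 + 24·x^2 + 48·x^3 + 112·x^4 + 192·x^5)·Dx^3  (order 3).
h: a_k = -2, 4, 4, -56/3, 20, -152/5, 168, -4208/7, 1716, …
ICs: h(0) = -2, h′(0) = 4, h′′(0) = 8.

f: a_k = -2, -4, 4, -8, 20, -56, 168, -528, 1716, …
g: a_k = 0, 8, 0, -32/3, 0, 128/5, 0, -512/7, 0, …
Sum ⇒ L₀ = lclm(L_f,L_g) in ℚ(x)⟨Dx⟩.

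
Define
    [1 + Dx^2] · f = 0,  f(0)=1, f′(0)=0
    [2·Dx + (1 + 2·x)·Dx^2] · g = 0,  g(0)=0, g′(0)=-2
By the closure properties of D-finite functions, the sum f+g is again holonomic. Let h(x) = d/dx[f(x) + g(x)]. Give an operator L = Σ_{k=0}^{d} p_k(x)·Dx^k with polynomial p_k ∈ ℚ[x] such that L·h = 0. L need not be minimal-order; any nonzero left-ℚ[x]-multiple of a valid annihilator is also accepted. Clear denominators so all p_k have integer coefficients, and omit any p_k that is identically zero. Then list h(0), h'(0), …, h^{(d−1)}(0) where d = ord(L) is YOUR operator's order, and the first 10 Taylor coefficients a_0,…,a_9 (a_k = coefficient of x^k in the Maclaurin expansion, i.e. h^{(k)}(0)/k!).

L = (50 + 8·x + 8·x^2) + (9 + 22·x + 12·x^2 + 8·x^3)·Dx + (50 + 8·x + 8·x^2)·Dx^2 + (9 + 22·x + 12·x^2 + 8·x^3)·Dx^3  (order 3).
h: a_k = -2, 3, -8, 97/6, -32, 7679/120, -128, 1290241/5040, -512, 371589119/362880, …
ICs: h(0) = -2, h′(0) = 3, h′′(0) = -16.

f: a_k = 1, 0, -1/2, 0, 1/24, 0, -1/720, 0, 1/40320, 0, …
g: a_k = 0, -2, 2, -8/3, 4, -32/5, 32/3, -128/7, 32, -512/9, …
f+g: L₀ = lclm(L_f,L_g), ord ≤ 2+2.
Differentiate: ansatz ord ≤ ord L₀ ⇒ L.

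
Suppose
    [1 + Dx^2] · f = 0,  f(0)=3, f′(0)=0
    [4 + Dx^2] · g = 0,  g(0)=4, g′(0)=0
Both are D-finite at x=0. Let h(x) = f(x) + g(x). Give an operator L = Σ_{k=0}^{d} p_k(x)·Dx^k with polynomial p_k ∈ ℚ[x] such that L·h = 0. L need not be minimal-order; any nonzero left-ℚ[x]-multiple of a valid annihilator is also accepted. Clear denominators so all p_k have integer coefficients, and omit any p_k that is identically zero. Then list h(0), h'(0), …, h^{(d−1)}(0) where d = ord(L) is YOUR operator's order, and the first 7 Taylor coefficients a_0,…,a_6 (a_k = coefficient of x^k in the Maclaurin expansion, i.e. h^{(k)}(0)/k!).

f: a_k = 3, 0, -3/2, 0, 1/8, 0, -1/240, …
g: a_k = 4, 0, -8, 0, 8/3, 0, -16/45, …
Weyl lclm of L_f,L_g ⇒ L₀ (ord ≤ 4).
L = 4 + 5·Dx^2 + Dx^4  (order 4).
h: a_k = 7, 0, -19/2, 0, 67/24, 0, -259/720, …
ICs: h(0) = 7, h′(0) = 0, h′′(0) = -19, h′′′(0) = 0.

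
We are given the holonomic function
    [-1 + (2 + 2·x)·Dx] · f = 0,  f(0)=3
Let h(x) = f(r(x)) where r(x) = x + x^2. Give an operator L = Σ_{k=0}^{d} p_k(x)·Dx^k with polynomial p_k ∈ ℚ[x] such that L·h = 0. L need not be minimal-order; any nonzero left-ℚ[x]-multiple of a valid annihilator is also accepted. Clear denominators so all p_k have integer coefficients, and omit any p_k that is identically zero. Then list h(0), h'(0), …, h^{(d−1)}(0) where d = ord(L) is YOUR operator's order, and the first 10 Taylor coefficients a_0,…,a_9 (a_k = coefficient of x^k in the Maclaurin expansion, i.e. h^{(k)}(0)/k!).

f: a_k = 3, 3/2, -3/8, 3/16, -15/128, 21/256, -63/1024, 99/2048, -1287/32768, 2145/65536, …
h₀=f(r): pull back L_f along r ⇒ L₀.
L = (-1 - 2·x) + (2 + 2·x + 2·x^2)·Dx  (order 1).
h: a_k = 3, 3/2, 9/8, -9/16, 9/128, 45/256, -171/1024, 63/2048, 2601/32768, -5679/65536, …
ICs: h(0) = 3.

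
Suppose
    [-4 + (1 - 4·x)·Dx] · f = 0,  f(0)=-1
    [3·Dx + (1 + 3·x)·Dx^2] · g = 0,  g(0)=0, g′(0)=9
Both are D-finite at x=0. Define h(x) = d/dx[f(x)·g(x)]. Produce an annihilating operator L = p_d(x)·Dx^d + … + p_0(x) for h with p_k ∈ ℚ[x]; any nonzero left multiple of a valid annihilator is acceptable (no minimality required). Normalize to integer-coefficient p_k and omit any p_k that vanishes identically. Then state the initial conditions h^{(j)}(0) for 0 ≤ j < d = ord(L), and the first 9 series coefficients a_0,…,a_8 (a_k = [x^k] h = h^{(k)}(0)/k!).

L = 48 + (6 + 60·x)·Dx + (-1 + x + 12·x^2)·Dx^2  (order 2).
h: a_k = -9, -45, -351, -1629, -8874, -202041/5, -975663/5, -30532311/35, -278924229/70, …
ICs: h(0) = -9, h′(0) = -45.

f: a_k = -1, -4, -16, -64, -256, -1024, -4096, -16384, -65536, …
g: a_k = 0, 9, -27/2, 27, -243/4, 729/5, -729/2, 6561/7, -19683/8, …
Sym-product of L_f,L_g gives L₀ (≤ ord 2).
h₀' ⇒ L via d/dx closure of L₀.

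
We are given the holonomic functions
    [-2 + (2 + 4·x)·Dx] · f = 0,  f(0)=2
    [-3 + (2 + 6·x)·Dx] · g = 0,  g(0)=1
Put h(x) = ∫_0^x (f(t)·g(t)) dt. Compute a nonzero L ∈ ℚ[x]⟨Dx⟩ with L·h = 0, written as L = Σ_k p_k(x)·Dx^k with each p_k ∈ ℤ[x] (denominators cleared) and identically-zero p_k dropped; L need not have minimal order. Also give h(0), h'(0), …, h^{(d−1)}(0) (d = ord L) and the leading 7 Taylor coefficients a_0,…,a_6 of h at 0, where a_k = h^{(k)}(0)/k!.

L = (-5 - 12·x)·Dx + (2 + 10·x + 12·x^2)·Dx^2  (order 2).
h: a_k = 0, 2, 5/2, -1/12, 5/32, -101/320, 515/768, …
ICs: h(0) = 0, h′(0) = 2.

f: a_k = 2, 2, -1, 1, -5/4, 7/4, -21/8, …
g: a_k = 1, 3/2, -9/8, 27/16, -405/128, 1701/256, -15309/1024, …
Product ⇒ symmetric product L₀, ord ≤ 1.
h=∫₀ˣh₀: take L = L₀·Dx.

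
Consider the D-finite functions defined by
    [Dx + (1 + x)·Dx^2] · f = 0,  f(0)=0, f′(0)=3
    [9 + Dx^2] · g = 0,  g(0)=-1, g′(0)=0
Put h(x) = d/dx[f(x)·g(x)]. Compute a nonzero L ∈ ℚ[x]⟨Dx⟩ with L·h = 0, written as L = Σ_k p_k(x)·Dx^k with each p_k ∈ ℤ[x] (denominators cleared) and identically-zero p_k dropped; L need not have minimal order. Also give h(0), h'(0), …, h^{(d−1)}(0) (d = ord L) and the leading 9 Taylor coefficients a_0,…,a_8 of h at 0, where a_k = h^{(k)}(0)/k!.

f: a_k = 0, 3, -3/2, 1, -3/4, 3/5, -1/2, 3/7, -3/8, …
g: a_k = -1, 0, 9/2, 0, -27/8, 0, 81/80, 0, -729/4480, …
h₀=f·g: eliminate ⇒ L₀, order ≤ 2·2.
h₀' ⇒ L via d/dx closure of L₀.
L = (13743 + 107892·x + 319302·x^2 + 475308·x^3 + 381267·x^4 + 157464·x^5 + 26244·x^6) + (4104 + 24192·x + 53460·x^2 + 56700·x^3 + 29160·x^4 + 5832·x^5)·Dx + (4020 + 27828·x + 76770·x^2 + 109512·x^3 + 85698·x^4 + 34992·x^5 + 5832·x^6)·Dx^2 + (456 + 2688·x + 5940·x^2 + 6300·x^3 + 3240·x^4 + 648·x^5)·Dx^3 + (277 + 1760·x + 4588·x^2 + 6300·x^3 + 4815·x^4 + 1944·x^5 + 324·x^6)·Dx^4  (order 4).
h: a_k = -3, 3, 75/2, -24, -249/8, 105/8, 1083/80, -69/10, 3813/4480, …
ICs: h(0) = -3, h′(0) = 3, h′′(0) = 75, h′′′(0) = -144.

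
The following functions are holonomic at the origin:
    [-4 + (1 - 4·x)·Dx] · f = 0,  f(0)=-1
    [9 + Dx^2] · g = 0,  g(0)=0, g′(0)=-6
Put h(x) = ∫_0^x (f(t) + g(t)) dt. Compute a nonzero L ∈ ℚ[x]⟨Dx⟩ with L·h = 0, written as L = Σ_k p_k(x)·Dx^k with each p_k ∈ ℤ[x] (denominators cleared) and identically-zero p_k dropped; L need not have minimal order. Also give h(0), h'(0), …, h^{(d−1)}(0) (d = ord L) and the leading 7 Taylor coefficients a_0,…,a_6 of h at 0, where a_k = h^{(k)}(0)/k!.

L = (3780 - 2592·x + 5184·x^2)·Dx + (-369 + 2124·x - 3888·x^2 + 5184·x^3)·Dx^2 + (420 - 288·x + 576·x^2)·Dx^3 + (-41 + 236·x - 432·x^2 + 576·x^3)·Dx^4  (order 4).
h: a_k = 0, -1, -5, -16/3, -55/4, -256/5, -20561/120, …
ICs: h(0) = 0, h′(0) = -1, h′′(0) = -10, h′′′(0) = -32.

f: a_k = -1, -4, -16, -64, -256, -1024, -4096, …
g: a_k = 0, -6, 0, 9, 0, -81/20, 0, …
h₀=f+g: left-lcm gives L₀, ord ≤ 3.
∫: right-multiply L₀ by Dx.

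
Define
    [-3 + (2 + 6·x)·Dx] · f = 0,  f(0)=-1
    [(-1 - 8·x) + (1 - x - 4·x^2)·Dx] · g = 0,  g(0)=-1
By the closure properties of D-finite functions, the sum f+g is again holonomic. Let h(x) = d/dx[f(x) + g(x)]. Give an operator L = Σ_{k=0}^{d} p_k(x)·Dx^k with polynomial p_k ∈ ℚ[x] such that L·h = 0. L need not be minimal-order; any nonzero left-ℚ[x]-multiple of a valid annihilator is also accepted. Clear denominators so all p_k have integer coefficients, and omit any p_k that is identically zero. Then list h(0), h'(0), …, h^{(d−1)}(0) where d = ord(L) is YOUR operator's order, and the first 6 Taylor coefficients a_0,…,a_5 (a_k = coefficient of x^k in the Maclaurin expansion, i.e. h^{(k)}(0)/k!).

f: a_k = -1, -3/2, 9/8, -27/16, 405/128, -1701/256, …
g: a_k = -1, -1, -5, -9, -29, -65, …
h₀=f+g: left-lcm gives L₀, ord ≤ 2.
h=h₀': d/dx-closure on L₀ ⇒ L.
L = (-594 - 4230·x - 12960·x^2 - 14400·x^3 - 17280·x^4) + (-189 - 3054·x - 16389·x^2 - 38544·x^3 - 55440·x^4 - 51840·x^5)·Dx + (46 + 350·x + 794·x^2 - 198·x^3 - 5376·x^4 - 13920·x^5 - 11520·x^6)·Dx^2  (order 2).
h: a_k = -5/2, -31/4, -513/16, -3307/32, -91705/256, -510105/512, …
ICs: h(0) = -5/2, h′(0) = -31/4.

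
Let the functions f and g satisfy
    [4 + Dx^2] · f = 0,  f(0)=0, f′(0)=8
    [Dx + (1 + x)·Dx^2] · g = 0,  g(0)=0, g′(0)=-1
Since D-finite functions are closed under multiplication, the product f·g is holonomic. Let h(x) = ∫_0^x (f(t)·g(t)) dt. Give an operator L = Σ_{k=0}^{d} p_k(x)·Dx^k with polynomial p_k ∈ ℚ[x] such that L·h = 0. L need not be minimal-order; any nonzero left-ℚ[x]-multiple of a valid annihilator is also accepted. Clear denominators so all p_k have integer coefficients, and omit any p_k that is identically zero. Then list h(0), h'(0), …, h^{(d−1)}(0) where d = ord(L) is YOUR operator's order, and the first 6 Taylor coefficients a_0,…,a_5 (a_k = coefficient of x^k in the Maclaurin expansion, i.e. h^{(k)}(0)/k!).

f: a_k = 0, 8, 0, -16/3, 0, 16/15, …
g: a_k = 0, -1, 1/2, -1/3, 1/4, -1/5, …
L₀ := L_f ⊗_s L_g (sym. prod.), ord ≤ 4.
h=∫₀ˣh₀: take L = L₀·Dx.
L = (168 + 864·x + 1456·x^2 + 1024·x^3 + 256·x^4)·Dx + (112 + 368·x + 384·x^2 + 128·x^3)·Dx^2 + (102 + 464·x + 744·x^2 + 512·x^3 + 128·x^4)·Dx^3 + (28 + 92·x + 96·x^2 + 32·x^3)·Dx^4 + (15 + 62·x + 95·x^2 + 64·x^3 + 16·x^4)·Dx^5  (order 5).
h: a_k = 0, 0, 0, -8/3, 1, 8/15, …
ICs: h(0) = 0, h′(0) = 0, h′′(0) = 0, h′′′(0) = -16, h′′′′(0) = 24.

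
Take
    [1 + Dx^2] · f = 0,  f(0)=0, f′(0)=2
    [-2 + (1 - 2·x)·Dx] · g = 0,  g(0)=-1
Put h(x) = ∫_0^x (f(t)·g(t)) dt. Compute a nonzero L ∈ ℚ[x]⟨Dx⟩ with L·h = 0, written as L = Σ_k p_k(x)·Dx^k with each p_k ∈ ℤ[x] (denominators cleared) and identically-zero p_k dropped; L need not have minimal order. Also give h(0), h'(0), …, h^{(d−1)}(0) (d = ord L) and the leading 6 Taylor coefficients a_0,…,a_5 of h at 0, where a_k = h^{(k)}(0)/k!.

L = (-1 + 2·x)·Dx + 4·Dx^2 + (-1 + 2·x)·Dx^3  (order 3).
h: a_k = 0, 0, -1, -4/3, -23/12, -46/15, …
ICs: h(0) = 0, h′(0) = 0, h′′(0) = -2.

f: a_k = 0, 2, 0, -1/3, 0, 1/60, …
g: a_k = -1, -2, -4, -8, -16, -32, …
f·g: L₀ = L_f ⊗_s L_g, ord ≤ 2·1.
h=∫h₀ ⇒ L = L₀·Dx.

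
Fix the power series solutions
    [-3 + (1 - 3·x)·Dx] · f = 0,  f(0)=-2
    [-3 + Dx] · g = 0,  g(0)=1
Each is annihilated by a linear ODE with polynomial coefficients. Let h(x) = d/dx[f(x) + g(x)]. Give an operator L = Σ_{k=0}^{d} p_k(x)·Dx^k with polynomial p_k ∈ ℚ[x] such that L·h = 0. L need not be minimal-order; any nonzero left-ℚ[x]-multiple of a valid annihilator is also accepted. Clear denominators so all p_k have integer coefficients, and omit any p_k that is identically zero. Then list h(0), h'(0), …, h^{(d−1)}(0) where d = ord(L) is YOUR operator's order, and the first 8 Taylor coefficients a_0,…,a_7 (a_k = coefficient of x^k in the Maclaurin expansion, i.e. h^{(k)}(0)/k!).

L = (36 + 54·x) + (-15 - 18·x + 27·x^2)·Dx + (1 - 9·x^2)·Dx^2  (order 2).
h: a_k = -3, -27, -297/2, -1269/2, -19359/8, -349677/40, -2449197/80, -58785831/560, …
ICs: h(0) = -3, h′(0) = -27.

f: a_k = -2, -6, -18, -54, -162, -486, -1458, -4374, …
g: a_k = 1, 3, 9/2, 9/2, 27/8, 81/40, 81/80, 243/560, …
Weyl lclm of L_f,L_g ⇒ L₀ (ord ≤ 2).
Derive L from L₀ (diff closure).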